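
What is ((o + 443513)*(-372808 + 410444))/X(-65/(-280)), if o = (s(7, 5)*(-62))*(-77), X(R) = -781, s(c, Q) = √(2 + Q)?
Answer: -16692055268/781 - 16334024*√7/71 ≈ -2.1981e+7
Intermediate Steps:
o = 4774*√7 (o = (√(2 + 5)*(-62))*(-77) = (√7*(-62))*(-77) = -62*√7*(-77) = 4774*√7 ≈ 12631.)
((o + 443513)*(-372808 + 410444))/X(-65/(-280)) = ((4774*√7 + 443513)*(-372808 + 410444))/(-781) = ((443513 + 4774*√7)*37636)*(-1/781) = (16692055268 + 179674264*√7)*(-1/781) = -16692055268/781 - 16334024*√7/71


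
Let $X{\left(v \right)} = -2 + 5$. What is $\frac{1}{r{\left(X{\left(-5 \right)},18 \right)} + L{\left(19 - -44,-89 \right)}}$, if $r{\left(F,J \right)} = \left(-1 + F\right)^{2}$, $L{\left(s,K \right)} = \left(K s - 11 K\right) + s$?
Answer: $- \frac{1}{4561} \approx -0.00021925$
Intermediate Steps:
$L{\left(s,K \right)} = s - 11 K + K s$ ($L{\left(s,K \right)} = \left(- 11 K + K s\right) + s = s - 11 K + K s$)
$X{\left(v \right)} = 3$
$\frac{1}{r{\left(X{\left(-5 \right)},18 \right)} + L{\left(19 - -44,-89 \right)}} = \frac{1}{\left(-1 + 3\right)^{2} - \left(-1042 + 89 \left(19 - -44\right)\right)} = \frac{1}{2^{2} + \left(\left(19 + 44\right) + 979 - 89 \left(19 + 44\right)\right)} = \frac{1}{4 + \left(63 + 979 - 5607\right)} = \frac{1}{4 - 4565} = \frac{1}{-4561} = - \frac{1}{4561}$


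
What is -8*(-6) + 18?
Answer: 66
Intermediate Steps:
-8*(-6) + 18 = -4*(-12) + 18 = 48 + 18 = 66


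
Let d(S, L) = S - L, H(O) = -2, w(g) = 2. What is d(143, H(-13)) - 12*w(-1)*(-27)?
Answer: 793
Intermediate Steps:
d(143, H(-13)) - 12*w(-1)*(-27) = (143 - 1*(-2)) - 12*2*(-27) = (143 + 2) - 24*(-27) = 145 + 648 = 793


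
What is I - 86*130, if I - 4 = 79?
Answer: -11097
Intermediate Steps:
I = 83 (I = 4 + 79 = 83)
I - 86*130 = 83 - 86*130 = 83 - 11180 = -11097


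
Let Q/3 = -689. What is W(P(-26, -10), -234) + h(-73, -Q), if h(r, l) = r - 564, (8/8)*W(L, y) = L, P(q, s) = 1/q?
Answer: -16563/26 ≈ -637.04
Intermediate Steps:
W(L, y) = L
Q = -2067 (Q = 3*(-689) = -2067)
h(r, l) = -564 + r
W(P(-26, -10), -234) + h(-73, -Q) = 1/(-26) + (-564 - 73) = -1/26 - 637 = -16563/26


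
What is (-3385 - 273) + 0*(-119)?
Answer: -3658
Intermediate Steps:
(-3385 - 273) + 0*(-119) = -3658 + 0 = -3658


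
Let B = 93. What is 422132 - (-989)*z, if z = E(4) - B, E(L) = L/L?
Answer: 331144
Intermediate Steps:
E(L) = 1
z = -92 (z = 1 - 1*93 = 1 - 93 = -92)
422132 - (-989)*z = 422132 - (-989)*(-92) = 422132 - 1*90988 = 422132 - 90988 = 331144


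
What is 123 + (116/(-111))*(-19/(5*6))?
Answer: 205897/1665 ≈ 123.66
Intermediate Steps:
123 + (116/(-111))*(-19/(5*6)) = 123 + (116*(-1/111))*(-19/30) = 123 - (-2204)/(111*30) = 123 - 116/111*(-19/30) = 123 + 1102/1665 = 205897/1665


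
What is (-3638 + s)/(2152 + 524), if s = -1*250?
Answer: -324/223 ≈ -1.4529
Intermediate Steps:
s = -250
(-3638 + s)/(2152 + 524) = (-3638 - 250)/(2152 + 524) = -3888/2676 = -3888*1/2676 = -324/223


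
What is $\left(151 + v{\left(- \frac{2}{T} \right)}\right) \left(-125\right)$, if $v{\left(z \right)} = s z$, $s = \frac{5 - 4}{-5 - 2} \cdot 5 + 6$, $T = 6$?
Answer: $- \frac{391750}{21} \approx -18655.0$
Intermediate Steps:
$s = \frac{37}{7}$ ($s = 1 \frac{1}{-7} \cdot 5 + 6 = 1 \left(- \frac{1}{7}\right) 5 + 6 = \left(- \frac{1}{7}\right) 5 + 6 = - \frac{5}{7} + 6 = \frac{37}{7} \approx 5.2857$)
$v{\left(z \right)} = \frac{37 z}{7}$
$\left(151 + v{\left(- \frac{2}{T} \right)}\right) \left(-125\right) = \left(151 + \frac{37 \left(- \frac{2}{6}\right)}{7}\right) \left(-125\right) = \left(151 + \frac{37 \left(\left(-2\right) \frac{1}{6}\right)}{7}\right) \left(-125\right) = \left(151 + \frac{37}{7} \left(- \frac{1}{3}\right)\right) \left(-125\right) = \left(151 - \frac{37}{21}\right) \left(-125\right) = \frac{3134}{21} \left(-125\right) = - \frac{391750}{21}$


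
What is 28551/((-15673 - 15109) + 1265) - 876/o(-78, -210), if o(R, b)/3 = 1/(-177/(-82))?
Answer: -254649635/403399 ≈ -631.26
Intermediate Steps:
o(R, b) = 82/59 (o(R, b) = 3/((-177/(-82))) = 3/((-177*(-1/82))) = 3/(177/82) = 3*(82/177) = 82/59)
28551/((-15673 - 15109) + 1265) - 876/o(-78, -210) = 28551/((-15673 - 15109) + 1265) - 876/82/59 = 28551/(-30782 + 1265) - 876*59/82 = 28551/(-29517) - 25842/41 = 28551*(-1/29517) - 25842/41 = -9517/9839 - 25842/41 = -254649635/403399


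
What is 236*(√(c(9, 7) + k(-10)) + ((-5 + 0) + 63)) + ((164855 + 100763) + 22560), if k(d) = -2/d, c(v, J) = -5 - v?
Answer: 301866 + 236*I*√345/5 ≈ 3.0187e+5 + 876.7*I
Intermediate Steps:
236*(√(c(9, 7) + k(-10)) + ((-5 + 0) + 63)) + ((164855 + 100763) + 22560) = 236*(√((-5 - 1*9) - 2/(-10)) + ((-5 + 0) + 63)) + ((164855 + 100763) + 22560) = 236*(√((-5 - 9) - 2*(-⅒)) + (-5 + 63)) + (265618 + 22560) = 236*(√(-14 + ⅕) + 58) + 288178 = 236*(√(-69/5) + 58) + 288178 = 236*(I*√345/5 + 58) + 288178 = 236*(58 + I*√345/5) + 288178 = (13688 + 236*I*√345/5) + 288178 = 301866 + 236*I*√345/5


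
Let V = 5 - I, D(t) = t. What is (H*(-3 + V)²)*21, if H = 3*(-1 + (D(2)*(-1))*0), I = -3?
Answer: -1575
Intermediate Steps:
V = 8 (V = 5 - 1*(-3) = 5 + 3 = 8)
H = -3 (H = 3*(-1 + (2*(-1))*0) = 3*(-1 - 2*0) = 3*(-1 + 0) = 3*(-1) = -3)
(H*(-3 + V)²)*21 = -3*(-3 + 8)²*21 = -3*5²*21 = -3*25*21 = -75*21 = -1575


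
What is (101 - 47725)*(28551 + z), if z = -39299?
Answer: 511862752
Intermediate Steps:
(101 - 47725)*(28551 + z) = (101 - 47725)*(28551 - 39299) = -47624*(-10748) = 511862752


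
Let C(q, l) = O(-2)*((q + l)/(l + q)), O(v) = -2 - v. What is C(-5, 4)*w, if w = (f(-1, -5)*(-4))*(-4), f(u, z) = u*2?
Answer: 0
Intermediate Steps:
f(u, z) = 2*u
w = -32 (w = ((2*(-1))*(-4))*(-4) = -2*(-4)*(-4) = 8*(-4) = -32)
C(q, l) = 0 (C(q, l) = (-2 - 1*(-2))*((q + l)/(l + q)) = (-2 + 2)*((l + q)/(l + q)) = 0*1 = 0)
C(-5, 4)*w = 0*(-32) = 0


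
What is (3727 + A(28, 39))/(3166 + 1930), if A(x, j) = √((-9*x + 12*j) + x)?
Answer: 3727/5096 + √61/2548 ≈ 0.73442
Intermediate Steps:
A(x, j) = √(-8*x + 12*j)
(3727 + A(28, 39))/(3166 + 1930) = (3727 + 2*√(-2*28 + 3*39))/(3166 + 1930) = (3727 + 2*√(-56 + 117))/5096 = (3727 + 2*√61)*(1/5096) = 3727/5096 + √61/2548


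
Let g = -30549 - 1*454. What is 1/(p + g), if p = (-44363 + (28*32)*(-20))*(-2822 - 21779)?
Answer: 1/1532193080 ≈ 6.5266e-10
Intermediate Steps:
g = -31003 (g = -30549 - 454 = -31003)
p = 1532224083 (p = (-44363 + 896*(-20))*(-24601) = (-44363 - 17920)*(-24601) = -62283*(-24601) = 1532224083)
1/(p + g) = 1/(1532224083 - 31003) = 1/1532193080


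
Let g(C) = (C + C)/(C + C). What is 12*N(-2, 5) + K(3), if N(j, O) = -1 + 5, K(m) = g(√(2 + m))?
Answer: 49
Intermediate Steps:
g(C) = 1 (g(C) = (2*C)/((2*C)) = (2*C)*(1/(2*C)) = 1)
K(m) = 1
N(j, O) = 4
12*N(-2, 5) + K(3) = 12*4 + 1 = 48 + 1 = 49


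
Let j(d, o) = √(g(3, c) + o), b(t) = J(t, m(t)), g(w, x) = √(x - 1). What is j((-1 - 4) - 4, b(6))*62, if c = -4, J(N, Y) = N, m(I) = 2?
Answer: 62*√(6 + I*√5) ≈ 154.4 + 27.835*I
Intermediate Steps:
g(w, x) = √(-1 + x)
b(t) = t
j(d, o) = √(o + I*√5) (j(d, o) = √(√(-1 - 4) + o) = √(√(-5) + o) = √(I*√5 + o) = √(o + I*√5))
j((-1 - 4) - 4, b(6))*62 = √(6 + I*√5)*62 = 62*√(6 + I*√5)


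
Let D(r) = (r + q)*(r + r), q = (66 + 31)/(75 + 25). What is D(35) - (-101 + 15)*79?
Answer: 93119/10 ≈ 9311.9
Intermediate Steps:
q = 97/100 ≈ 0.97000
D(r) = 2*r*(97/100 + r) (D(r) = (r + 97/100)*(r + r) = (97/100 + r)*(2*r) = 2*r*(97/100 + r))
D(35) - (-101 + 15)*79 = (1/50)*35*(97 + 100*35) - (-101 + 15)*79 = (1/50)*35*(97 + 3500) - (-86)*79 = (1/50)*35*3597 - 1*(-6794) = 25179/10 + 6794 = 93119/10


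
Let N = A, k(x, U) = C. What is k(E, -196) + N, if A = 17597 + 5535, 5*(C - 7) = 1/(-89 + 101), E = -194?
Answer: 1388341/60 ≈ 23139.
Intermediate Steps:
C = 421/60 (C = 7 + 1/(5*(-89 + 101)) = 7 + (⅕)/12 = 7 + (⅕)*(1/12) = 7 + 1/60 = 421/60 ≈ 7.0167)
A = 23132
k(x, U) = 421/60
N = 23132
k(E, -196) + N = 421/60 + 23132 = 1388341/60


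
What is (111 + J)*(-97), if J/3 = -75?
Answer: 11058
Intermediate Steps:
J = -225 (J = 3*(-75) = -225)
(111 + J)*(-97) = (111 - 225)*(-97) = -114*(-97) = 11058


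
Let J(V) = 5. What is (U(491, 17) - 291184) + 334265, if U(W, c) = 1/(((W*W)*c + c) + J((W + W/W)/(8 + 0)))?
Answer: 176563127320/4098399 ≈ 43081.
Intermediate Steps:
U(W, c) = 1/(5 + c + c*W**2) (U(W, c) = 1/(((W*W)*c + c) + 5) = 1/((W**2*c + c) + 5) = 1/((c*W**2 + c) + 5) = 1/((c + c*W**2) + 5) = 1/(5 + c + c*W**2))
(U(491, 17) - 291184) + 334265 = (1/(5 + 17 + 17*491**2) - 291184) + 334265 = (1/(5 + 17 + 17*241081) - 291184) + 334265 = (1/(5 + 17 + 4098377) - 291184) + 334265 = (1/4098399 - 291184) + 334265 = -1193388214415/4098399 + 334265 = 176563127320/4098399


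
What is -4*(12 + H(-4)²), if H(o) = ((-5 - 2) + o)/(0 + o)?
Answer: -313/4 ≈ -78.250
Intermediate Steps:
H(o) = (-7 + o)/o
-4*(12 + H(-4)²) = -4*(12 + ((-7 - 4)/(-4))²) = -4*(12 + (-¼*(-11))²) = -4*(12 + (11/4)²) = -4*(12 + 121/16) = -4*313/16 = -313/4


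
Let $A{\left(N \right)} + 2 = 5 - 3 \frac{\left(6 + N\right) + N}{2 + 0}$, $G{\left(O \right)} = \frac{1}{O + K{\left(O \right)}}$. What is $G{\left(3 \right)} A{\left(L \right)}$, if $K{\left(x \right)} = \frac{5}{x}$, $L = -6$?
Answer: $\frac{18}{7} \approx 2.5714$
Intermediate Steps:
$G{\left(O \right)} = \frac{1}{O + \frac{5}{O}}$
$A{\left(N \right)} = -6 - 3 N$ ($A{\left(N \right)} = -2 - \left(-5 + 3 \frac{\left(6 + N\right) + N}{2 + 0}\right) = -2 - \left(-5 + 3 \frac{6 + 2 N}{2}\right) = -2 - \left(-5 + 3 \left(6 + 2 N\right) \frac{1}{2}\right) = -2 - \left(-5 + 3 \left(3 + N\right)\right) = -2 + \left(5 - \left(9 + 3 N\right)\right) = -2 - \left(4 + 3 N\right) = -6 - 3 N$)
$G{\left(3 \right)} A{\left(L \right)} = \frac{3}{5 + 3^{2}} \left(-6 - -18\right) = \frac{3}{5 + 9} \left(-6 + 18\right) = \frac{3}{14} \cdot 12 = \frac{18}{7}$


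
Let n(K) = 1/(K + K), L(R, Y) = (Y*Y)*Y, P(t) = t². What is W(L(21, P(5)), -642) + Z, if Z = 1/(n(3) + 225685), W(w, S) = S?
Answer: -869339256/1354111 ≈ -642.00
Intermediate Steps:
L(R, Y) = Y³ (L(R, Y) = Y²*Y = Y³)
n(K) = 1/(2*K)
Z = 6/1354111 (Z = 1/((½)/3 + 225685) = 1/((½)*(⅓) + 225685) = 1/(⅙ + 225685) = 1/(1354111/6) = 6/1354111 ≈ 4.4309e-6)
W(L(21, P(5)), -642) + Z = -642 + 6/1354111 = -869339256/1354111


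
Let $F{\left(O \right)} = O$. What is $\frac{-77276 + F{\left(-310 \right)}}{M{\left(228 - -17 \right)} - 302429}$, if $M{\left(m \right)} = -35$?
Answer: $\frac{38793}{151232} \approx 0.25651$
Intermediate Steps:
$\frac{-77276 + F{\left(-310 \right)}}{M{\left(228 - -17 \right)} - 302429} = \frac{-77276 - 310}{-35 - 302429} = - \frac{77586}{-302464} = \left(-77586\right) \left(- \frac{1}{302464}\right) = \frac{38793}{151232}$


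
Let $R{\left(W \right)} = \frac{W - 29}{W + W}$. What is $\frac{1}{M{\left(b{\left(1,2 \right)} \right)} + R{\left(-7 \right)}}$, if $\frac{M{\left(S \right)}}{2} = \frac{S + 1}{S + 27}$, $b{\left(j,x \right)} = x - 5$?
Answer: $\frac{42}{101} \approx 0.41584$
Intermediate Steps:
$b{\left(j,x \right)} = -5 + x$
$M{\left(S \right)} = \frac{2 \left(1 + S\right)}{27 + S}$ ($M{\left(S \right)} = 2 \frac{S + 1}{S + 27} = 2 \frac{1 + S}{27 + S} = \frac{2 \left(1 + S\right)}{27 + S}$)
$R{\left(W \right)} = \frac{-29 + W}{2 W}$
$\frac{1}{M{\left(b{\left(1,2 \right)} \right)} + R{\left(-7 \right)}} = \frac{1}{\frac{2 \left(1 + \left(-5 + 2\right)\right)}{27 + \left(-5 + 2\right)} + \frac{-29 - 7}{2 \left(-7\right)}} = \frac{1}{\frac{2 \left(1 - 3\right)}{27 - 3} + \frac{1}{2} \left(- \frac{1}{7}\right) \left(-36\right)} = \frac{1}{2 \cdot \frac{1}{24} \left(-2\right) + \frac{18}{7}} = \frac{1}{- \frac{1}{6} + \frac{18}{7}} = \frac{1}{\frac{101}{42}} = \frac{42}{101}$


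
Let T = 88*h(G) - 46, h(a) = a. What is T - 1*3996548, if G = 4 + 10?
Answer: -3995362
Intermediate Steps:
G = 14
T = 1186 (T = 88*14 - 46 = 1232 - 46 = 1186)
T - 1*3996548 = 1186 - 1*3996548 = 1186 - 3996548 = -3995362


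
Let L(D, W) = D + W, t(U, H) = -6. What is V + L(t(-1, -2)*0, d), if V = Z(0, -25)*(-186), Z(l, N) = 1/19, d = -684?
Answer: -13182/19 ≈ -693.79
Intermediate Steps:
Z(l, N) = 1/19
V = -186/19 (V = (1/19)*(-186) = -186/19 ≈ -9.7895)
V + L(t(-1, -2)*0, d) = -186/19 + (-6*0 - 684) = -186/19 + (0 - 684) = -186/19 - 684 = -13182/19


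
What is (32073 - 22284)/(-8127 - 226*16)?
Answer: -9789/11743 ≈ -0.83360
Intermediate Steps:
(32073 - 22284)/(-8127 - 226*16) = 9789/(-8127 - 3616) = 9789/(-11743) = 9789*(-1/11743) = -9789/11743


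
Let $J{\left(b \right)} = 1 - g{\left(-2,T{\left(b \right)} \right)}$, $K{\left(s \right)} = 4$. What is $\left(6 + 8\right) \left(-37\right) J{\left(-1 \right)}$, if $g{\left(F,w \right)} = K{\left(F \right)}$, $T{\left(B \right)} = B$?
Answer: $1554$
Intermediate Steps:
$g{\left(F,w \right)} = 4$
$J{\left(b \right)} = -3$ ($J{\left(b \right)} = 1 - 4 = -3$)
$\left(6 + 8\right) \left(-37\right) J{\left(-1 \right)} = \left(6 + 8\right) \left(-37\right) \left(-3\right) = 14 \left(-37\right) \left(-3\right) = \left(-518\right) \left(-3\right) = 1554$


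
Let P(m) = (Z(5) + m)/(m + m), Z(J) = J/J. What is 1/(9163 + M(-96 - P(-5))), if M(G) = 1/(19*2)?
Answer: 38/348195 ≈ 0.00010913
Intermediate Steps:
Z(J) = 1
P(m) = (1 + m)/(2*m) (P(m) = (1 + m)/(m + m) = (1 + m)/((2*m)) = (1 + m)*(1/(2*m)) = (1 + m)/(2*m))
M(G) = 1/38
1/(9163 + M(-96 - P(-5))) = 1/(9163 + 1/38) = 1/(348195/38) = 38/348195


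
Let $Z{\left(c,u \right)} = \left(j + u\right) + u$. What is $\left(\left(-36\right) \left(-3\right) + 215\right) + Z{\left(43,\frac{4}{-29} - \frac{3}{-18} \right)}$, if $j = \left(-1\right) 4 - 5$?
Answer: $\frac{27323}{87} \approx 314.06$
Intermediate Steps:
$j = -9$ ($j = -4 - 5 = -9$)
$Z{\left(c,u \right)} = -9 + 2 u$ ($Z{\left(c,u \right)} = \left(-9 + u\right) + u = -9 + 2 u$)
$\left(\left(-36\right) \left(-3\right) + 215\right) + Z{\left(43,\frac{4}{-29} - \frac{3}{-18} \right)} = \left(\left(-36\right) \left(-3\right) + 215\right) - \left(9 - 2 \left(\frac{4}{-29} - \frac{3}{-18}\right)\right) = \left(108 + 215\right) - \left(9 - 2 \left(4 \left(- \frac{1}{29}\right) - - \frac{1}{6}\right)\right) = 323 - \left(9 - 2 \left(- \frac{4}{29} + \frac{1}{6}\right)\right) = 323 + \left(-9 + 2 \cdot \frac{5}{174}\right) = 323 + \left(-9 + \frac{5}{87}\right) = 323 - \frac{778}{87} = \frac{27323}{87}$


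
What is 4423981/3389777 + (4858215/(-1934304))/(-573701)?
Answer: 1636453962376973693/1253892228585179936 ≈ 1.3051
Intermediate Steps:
4423981/3389777 + (4858215/(-1934304))/(-573701) = 4423981*(1/3389777) + (4858215*(-1/1934304))*(-1/573701) = 4423981/3389777 - 1619405/644768*(-1/573701) = 4423981/3389777 + 1619405/369904046368 = 1636453962376973693/1253892228585179936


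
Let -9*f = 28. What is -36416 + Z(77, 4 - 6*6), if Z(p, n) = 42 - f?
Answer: -327338/9 ≈ -36371.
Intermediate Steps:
f = -28/9 (f = -⅑*28 = -28/9 ≈ -3.1111)
Z(p, n) = 406/9 (Z(p, n) = 42 - 1*(-28/9) = 42 + 28/9 = 406/9)
-36416 + Z(77, 4 - 6*6) = -36416 + 406/9 = -327338/9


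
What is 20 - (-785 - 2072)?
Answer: 2877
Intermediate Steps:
20 - (-785 - 2072) = 20 - 1*(-2857) = 20 + 2857 = 2877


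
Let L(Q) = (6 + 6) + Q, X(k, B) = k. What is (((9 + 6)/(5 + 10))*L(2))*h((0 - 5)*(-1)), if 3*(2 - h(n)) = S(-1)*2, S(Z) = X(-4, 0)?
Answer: 196/3 ≈ 65.333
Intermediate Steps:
S(Z) = -4
L(Q) = 12 + Q
h(n) = 14/3 (h(n) = 2 - (-4)*2/3 = 2 - ⅓*(-8) = 2 + 8/3 = 14/3)
(((9 + 6)/(5 + 10))*L(2))*h((0 - 5)*(-1)) = (((9 + 6)/(5 + 10))*(12 + 2))*(14/3) = ((15/15)*14)*(14/3) = ((15*(1/15))*14)*(14/3) = (1*14)*(14/3) = 14*(14/3) = 196/3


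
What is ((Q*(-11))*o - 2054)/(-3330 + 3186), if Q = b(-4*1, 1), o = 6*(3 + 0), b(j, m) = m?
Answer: 563/36 ≈ 15.639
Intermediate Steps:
o = 18 (o = 6*3 = 18)
Q = 1
((Q*(-11))*o - 2054)/(-3330 + 3186) = ((1*(-11))*18 - 2054)/(-3330 + 3186) = (-11*18 - 2054)/(-144) = (-198 - 2054)*(-1/144) = -2252*(-1/144) = 563/36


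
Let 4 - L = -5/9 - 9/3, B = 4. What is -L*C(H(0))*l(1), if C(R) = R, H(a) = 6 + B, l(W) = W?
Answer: -680/9 ≈ -75.556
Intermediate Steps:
H(a) = 10 (H(a) = 6 + 4 = 10)
L = 68/9 (L = 4 - (-5/9 - 9/3) = 4 - (-5*⅑ - 9*⅓) = 4 - (-5/9 - 3) = 4 - 1*(-32/9) = 4 + 32/9 = 68/9 ≈ 7.5556)
-L*C(H(0))*l(1) = -(68/9)*10 = -680/9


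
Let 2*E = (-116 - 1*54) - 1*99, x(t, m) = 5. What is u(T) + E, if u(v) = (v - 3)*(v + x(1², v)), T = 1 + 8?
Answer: -101/2 ≈ -50.500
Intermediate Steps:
T = 9
u(v) = (-3 + v)*(5 + v) (u(v) = (v - 3)*(v + 5) = (-3 + v)*(5 + v))
E = -269/2 (E = ((-116 - 1*54) - 1*99)/2 = ((-116 - 54) - 99)/2 = (-170 - 99)/2 = (½)*(-269) = -269/2 ≈ -134.50)
u(T) + E = (-15 + 9² + 2*9) - 269/2 = (-15 + 81 + 18) - 269/2 = 84 - 269/2 = -101/2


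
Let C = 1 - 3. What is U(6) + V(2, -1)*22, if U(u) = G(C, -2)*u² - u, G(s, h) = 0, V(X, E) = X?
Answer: 38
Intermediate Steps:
C = -2
U(u) = -u (U(u) = 0*u² - u = 0 - u = -u)
U(6) + V(2, -1)*22 = -1*6 + 2*22 = -6 + 44 = 38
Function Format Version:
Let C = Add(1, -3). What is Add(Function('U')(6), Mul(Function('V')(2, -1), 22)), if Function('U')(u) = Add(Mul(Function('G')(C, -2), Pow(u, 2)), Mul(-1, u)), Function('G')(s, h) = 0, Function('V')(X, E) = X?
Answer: 38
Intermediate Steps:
C = -2
Function('U')(u) = Mul(-1, u) (Function('U')(u) = Add(Mul(0, Pow(u, 2)), Mul(-1, u)) = Add(0, Mul(-1, u)) = Mul(-1, u))
Add(Function('U')(6), Mul(Function('V')(2, -1), 22)) = Add(Mul(-1, 6), Mul(2, 22)) = Add(-6, 44) = 38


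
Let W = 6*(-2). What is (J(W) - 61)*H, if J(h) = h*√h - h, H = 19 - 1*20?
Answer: 49 + 24*I*√3 ≈ 49.0 + 41.569*I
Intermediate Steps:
H = -1 (H = 19 - 20 = -1)
W = -12
J(h) = h^(3/2) - h
(J(W) - 61)*H = (((-12)^(3/2) - 1*(-12)) - 61)*(-1) = ((-24*I*√3 + 12) - 61)*(-1) = ((12 - 24*I*√3) - 61)*(-1) = (-49 - 24*I*√3)*(-1) = 49 + 24*I*√3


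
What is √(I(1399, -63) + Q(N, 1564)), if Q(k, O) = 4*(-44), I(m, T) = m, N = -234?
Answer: √1223 ≈ 34.971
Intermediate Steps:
Q(k, O) = -176
√(I(1399, -63) + Q(N, 1564)) = √(1399 - 176) = √1223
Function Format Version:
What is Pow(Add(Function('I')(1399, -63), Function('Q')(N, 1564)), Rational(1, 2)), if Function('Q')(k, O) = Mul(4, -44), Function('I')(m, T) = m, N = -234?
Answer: Pow(1223, Rational(1, 2)) ≈ 34.971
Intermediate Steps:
Function('Q')(k, O) = -176
Pow(Add(Function('I')(1399, -63), Function('Q')(N, 1564)), Rational(1, 2)) = Pow(Add(1399, -176), Rational(1, 2)) = Pow(1223, Rational(1, 2))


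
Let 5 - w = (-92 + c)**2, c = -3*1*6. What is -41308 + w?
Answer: -53403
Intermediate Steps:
c = -18 (c = -3*6 = -18)
w = -12095 (w = 5 - (-92 - 18)**2 = 5 - 1*(-110)**2 = 5 - 1*12100 = 5 - 12100 = -12095)
-41308 + w = -41308 - 12095 = -53403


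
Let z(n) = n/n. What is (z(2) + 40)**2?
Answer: 1681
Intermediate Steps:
z(n) = 1
(z(2) + 40)**2 = (1 + 40)**2 = 41**2 = 1681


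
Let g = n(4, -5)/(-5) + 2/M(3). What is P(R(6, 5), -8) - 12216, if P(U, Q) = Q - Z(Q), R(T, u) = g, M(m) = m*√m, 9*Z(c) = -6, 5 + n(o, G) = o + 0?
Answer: -36670/3 ≈ -12223.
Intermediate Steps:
n(o, G) = -5 + o (n(o, G) = -5 + (o + 0) = -5 + o)
Z(c) = -⅔ (Z(c) = (⅑)*(-6) = -⅔)
M(m) = m^(3/2)
g = ⅕ + 2*√3/9 (g = (-5 + 4)/(-5) + 2/(3^(3/2)) = -1*(-⅕) + 2/((3*√3)) = ⅕ + 2*(√3/9) = ⅕ + 2*√3/9 ≈ 0.58490)
R(T, u) = ⅕ + 2*√3/9
P(U, Q) = ⅔ + Q (P(U, Q) = Q - 1*(-⅔) = Q + ⅔ = ⅔ + Q)
P(R(6, 5), -8) - 12216 = (⅔ - 8) - 12216 = -22/3 - 12216 = -36670/3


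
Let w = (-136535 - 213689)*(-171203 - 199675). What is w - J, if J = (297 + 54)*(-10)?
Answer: 129890380182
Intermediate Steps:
J = -3510 (J = 351*(-10) = -3510)
w = 129890376672 (w = -350224*(-370878) = 129890376672)
w - J = 129890376672 - 1*(-3510) = 129890376672 + 3510 = 129890380182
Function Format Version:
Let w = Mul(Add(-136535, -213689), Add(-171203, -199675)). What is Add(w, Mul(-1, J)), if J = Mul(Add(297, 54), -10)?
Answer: 129890380182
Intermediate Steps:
J = -3510 (J = Mul(351, -10) = -3510)
w = 129890376672 (w = Mul(-350224, -370878) = 129890376672)
Add(w, Mul(-1, J)) = Add(129890376672, Mul(-1, -3510)) = Add(129890376672, 3510) = 129890380182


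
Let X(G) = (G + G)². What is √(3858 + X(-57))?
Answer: 53*√6 ≈ 129.82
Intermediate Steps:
X(G) = 4*G² (X(G) = (2*G)² = 4*G²)
√(3858 + X(-57)) = √(3858 + 4*(-57)²) = √(3858 + 4*3249) = √(3858 + 12996) = √16854 = 53*√6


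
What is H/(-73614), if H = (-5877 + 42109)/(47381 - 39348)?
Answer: -18116/295670631 ≈ -6.1271e-5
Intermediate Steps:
H = 36232/8033 ≈ 4.5104
H/(-73614) = (36232/8033)/(-73614) = (36232/8033)*(-1/73614) = -18116/295670631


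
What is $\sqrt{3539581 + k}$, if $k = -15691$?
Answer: $\sqrt{3523890} \approx 1877.2$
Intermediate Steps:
$\sqrt{3539581 + k} = \sqrt{3539581 - 15691} = \sqrt{3523890}$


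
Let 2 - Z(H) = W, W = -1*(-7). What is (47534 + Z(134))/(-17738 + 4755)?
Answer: -47529/12983 ≈ -3.6609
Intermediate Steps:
W = 7
Z(H) = -5 (Z(H) = 2 - 1*7 = 2 - 7 = -5)
(47534 + Z(134))/(-17738 + 4755) = (47534 - 5)/(-17738 + 4755) = 47529/(-12983) = 47529*(-1/12983) = -47529/12983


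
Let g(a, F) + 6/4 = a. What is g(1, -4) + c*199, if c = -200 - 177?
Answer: -150047/2 ≈ -75024.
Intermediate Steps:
g(a, F) = -3/2 + a
c = -377
g(1, -4) + c*199 = (-3/2 + 1) - 377*199 = -1/2 - 75023 = -150047/2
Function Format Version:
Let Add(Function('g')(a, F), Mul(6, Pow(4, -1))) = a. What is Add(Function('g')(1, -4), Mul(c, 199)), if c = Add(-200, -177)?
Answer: Rational(-150047, 2) ≈ -75024.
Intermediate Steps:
Function('g')(a, F) = Add(Rational(-3, 2), a)
c = -377
Add(Function('g')(1, -4), Mul(c, 199)) = Add(Add(Rational(-3, 2), 1), Mul(-377, 199)) = Add(Rational(-1, 2), -75023) = Rational(-150047, 2)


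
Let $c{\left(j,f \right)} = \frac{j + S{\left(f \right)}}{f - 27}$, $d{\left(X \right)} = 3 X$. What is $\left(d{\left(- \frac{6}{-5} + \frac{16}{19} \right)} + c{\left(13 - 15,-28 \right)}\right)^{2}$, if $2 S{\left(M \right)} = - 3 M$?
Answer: $\frac{31832164}{1092025} \approx 29.15$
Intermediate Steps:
$S{\left(M \right)} = - \frac{3 M}{2}$ ($S{\left(M \right)} = \frac{\left(-3\right) M}{2} = - \frac{3 M}{2}$)
$c{\left(j,f \right)} = \frac{j - \frac{3 f}{2}}{-27 + f}$ ($c{\left(j,f \right)} = \frac{j - \frac{3 f}{2}}{f - 27} = \frac{j - \frac{3 f}{2}}{-27 + f}$)
$\left(d{\left(- \frac{6}{-5} + \frac{16}{19} \right)} + c{\left(13 - 15,-28 \right)}\right)^{2} = \left(3 \left(- \frac{6}{-5} + \frac{16}{19}\right) + \frac{\left(13 - 15\right) - -42}{-27 - 28}\right)^{2} = \left(3 \left(\left(-6\right) \left(- \frac{1}{5}\right) + 16 \cdot \frac{1}{19}\right) + \frac{\left(13 - 15\right) + 42}{-55}\right)^{2} = \left(3 \left(\frac{6}{5} + \frac{16}{19}\right) - \frac{-2 + 42}{55}\right)^{2} = \left(3 \cdot \frac{194}{95} - \frac{8}{11}\right)^{2} = \left(\frac{582}{95} - \frac{8}{11}\right)^{2} = \left(\frac{5642}{1045}\right)^{2} = \frac{31832164}{1092025}$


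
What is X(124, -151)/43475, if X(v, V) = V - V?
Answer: 0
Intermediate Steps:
X(v, V) = 0
X(124, -151)/43475 = 0/43475 = 0*(1/43475) = 0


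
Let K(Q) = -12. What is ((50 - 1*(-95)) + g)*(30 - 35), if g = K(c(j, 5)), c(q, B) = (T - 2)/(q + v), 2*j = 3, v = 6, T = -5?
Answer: -665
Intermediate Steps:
j = 3/2 (j = (½)*3 = 3/2 ≈ 1.5000)
c(q, B) = -7/(6 + q) (c(q, B) = (-5 - 2)/(q + 6) = -7/(6 + q))
g = -12
((50 - 1*(-95)) + g)*(30 - 35) = ((50 - 1*(-95)) - 12)*(30 - 35) = ((50 + 95) - 12)*(-5) = (145 - 12)*(-5) = 133*(-5) = -665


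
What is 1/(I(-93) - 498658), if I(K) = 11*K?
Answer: -1/499681 ≈ -2.0013e-6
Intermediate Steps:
1/(I(-93) - 498658) = 1/(11*(-93) - 498658) = 1/(-1023 - 498658) = 1/(-499681) = -1/499681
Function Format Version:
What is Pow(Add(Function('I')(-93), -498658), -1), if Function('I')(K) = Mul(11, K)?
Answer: Rational(-1, 499681) ≈ -2.0013e-6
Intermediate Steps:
Pow(Add(Function('I')(-93), -498658), -1) = Pow(Add(Mul(11, -93), -498658), -1) = Pow(Add(-1023, -498658), -1) = Pow(-499681, -1) = Rational(-1, 499681)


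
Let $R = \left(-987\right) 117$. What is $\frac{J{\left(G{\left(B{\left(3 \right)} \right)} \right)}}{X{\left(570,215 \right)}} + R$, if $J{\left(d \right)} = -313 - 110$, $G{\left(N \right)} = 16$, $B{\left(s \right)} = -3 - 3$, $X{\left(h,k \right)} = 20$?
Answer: $- \frac{2310003}{20} \approx -1.155 \cdot 10^{5}$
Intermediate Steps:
$B{\left(s \right)} = -6$ ($B{\left(s \right)} = -3 - 3 = -6$)
$J{\left(d \right)} = -423$ ($J{\left(d \right)} = -313 - 110 = -423$)
$R = -115479$
$\frac{J{\left(G{\left(B{\left(3 \right)} \right)} \right)}}{X{\left(570,215 \right)}} + R = - \frac{423}{20} - 115479 = - \frac{2310003}{20}$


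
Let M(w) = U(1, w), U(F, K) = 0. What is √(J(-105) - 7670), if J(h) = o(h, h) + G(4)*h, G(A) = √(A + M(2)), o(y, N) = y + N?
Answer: I*√8090 ≈ 89.944*I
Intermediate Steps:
o(y, N) = N + y
M(w) = 0
G(A) = √A (G(A) = √(A + 0) = √A)
J(h) = 4*h (J(h) = (h + h) + √4*h = 2*h + 2*h = 4*h)
√(J(-105) - 7670) = √(4*(-105) - 7670) = √(-420 - 7670) = √(-8090) = I*√8090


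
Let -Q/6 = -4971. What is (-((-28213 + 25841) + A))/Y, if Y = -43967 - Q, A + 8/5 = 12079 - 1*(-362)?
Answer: 50337/368965 ≈ 0.13643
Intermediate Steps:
Q = 29826 (Q = -6*(-4971) = 29826)
A = 62197/5 (A = -8/5 + (12079 - 1*(-362)) = -8/5 + (12079 + 362) = -8/5 + 12441 = 62197/5 ≈ 12439.)
Y = -73793 (Y = -43967 - 1*29826 = -43967 - 29826 = -73793)
(-((-28213 + 25841) + A))/Y = -((-28213 + 25841) + 62197/5)/(-73793) = -(-2372 + 62197/5)*(-1/73793) = -1*50337/5*(-1/73793) = -50337/5*(-1/73793) = 50337/368965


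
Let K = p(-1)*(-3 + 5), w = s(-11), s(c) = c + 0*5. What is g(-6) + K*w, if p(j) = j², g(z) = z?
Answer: -28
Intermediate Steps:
s(c) = c (s(c) = c + 0 = c)
w = -11
K = 2 (K = (-1)²*(-3 + 5) = 1*2 = 2)
g(-6) + K*w = -6 + 2*(-11) = -6 - 22 = -28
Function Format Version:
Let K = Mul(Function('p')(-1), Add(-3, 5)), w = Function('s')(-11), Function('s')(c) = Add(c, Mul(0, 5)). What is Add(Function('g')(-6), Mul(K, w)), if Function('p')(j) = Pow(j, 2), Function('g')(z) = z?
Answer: -28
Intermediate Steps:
Function('s')(c) = c (Function('s')(c) = Add(c, 0) = c)
w = -11
K = 2 (K = Mul(Pow(-1, 2), Add(-3, 5)) = Mul(1, 2) = 2)
Add(Function('g')(-6), Mul(K, w)) = Add(-6, Mul(2, -11)) = Add(-6, -22) = -28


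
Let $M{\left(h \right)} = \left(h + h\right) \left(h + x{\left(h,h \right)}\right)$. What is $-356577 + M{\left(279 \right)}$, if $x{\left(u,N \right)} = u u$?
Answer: $43234383$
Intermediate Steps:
$x{\left(u,N \right)} = u^{2}$
$M{\left(h \right)} = 2 h \left(h + h^{2}\right)$ ($M{\left(h \right)} = \left(h + h\right) \left(h + h^{2}\right) = 2 h \left(h + h^{2}\right)$)
$-356577 + M{\left(279 \right)} = -356577 + 2 \cdot 279^{2} \left(1 + 279\right) = -356577 + 2 \cdot 77841 \cdot 280 = -356577 + 43590960 = 43234383$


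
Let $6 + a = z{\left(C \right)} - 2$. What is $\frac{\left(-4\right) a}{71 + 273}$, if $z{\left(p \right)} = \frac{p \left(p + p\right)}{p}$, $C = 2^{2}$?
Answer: $0$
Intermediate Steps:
$C = 4$
$z{\left(p \right)} = 2 p$ ($z{\left(p \right)} = \frac{p 2 p}{p} = \frac{2 p^{2}}{p} = 2 p$)
$a = 0$ ($a = -6 + \left(2 \cdot 4 - 2\right) = -6 + \left(8 - 2\right) = -6 + 6 = 0$)
$\frac{\left(-4\right) a}{71 + 273} = \frac{\left(-4\right) 0}{71 + 273} = \frac{0}{344} = 0 \cdot \frac{1}{344} = 0$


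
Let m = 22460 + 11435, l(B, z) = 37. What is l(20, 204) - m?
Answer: -33858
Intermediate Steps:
m = 33895
l(20, 204) - m = 37 - 1*33895 = 37 - 33895 = -33858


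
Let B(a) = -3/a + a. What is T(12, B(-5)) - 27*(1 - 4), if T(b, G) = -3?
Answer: 78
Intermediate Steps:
B(a) = a - 3/a
T(12, B(-5)) - 27*(1 - 4) = -3 - 27*(1 - 4) = -3 - (-81) = -3 - 27*(-3) = -3 + 81 = 78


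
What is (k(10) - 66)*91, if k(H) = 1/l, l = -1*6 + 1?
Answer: -30121/5 ≈ -6024.2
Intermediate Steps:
l = -5 (l = -6 + 1 = -5)
k(H) = -1/5 (k(H) = 1/(-5) = -1/5)
(k(10) - 66)*91 = (-1/5 - 66)*91 = -331/5*91 = -30121/5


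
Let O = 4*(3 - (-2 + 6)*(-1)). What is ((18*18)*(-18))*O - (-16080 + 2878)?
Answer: -150094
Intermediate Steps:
O = 28 (O = 4*(3 - 4*(-1)) = 4*(3 - 1*(-4)) = 4*(3 + 4) = 4*7 = 28)
((18*18)*(-18))*O - (-16080 + 2878) = ((18*18)*(-18))*28 - (-16080 + 2878) = (324*(-18))*28 - 1*(-13202) = -5832*28 + 13202 = -163296 + 13202 = -150094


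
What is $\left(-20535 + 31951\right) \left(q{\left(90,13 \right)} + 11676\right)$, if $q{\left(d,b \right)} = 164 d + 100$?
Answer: $302934976$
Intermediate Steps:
$q{\left(d,b \right)} = 100 + 164 d$
$\left(-20535 + 31951\right) \left(q{\left(90,13 \right)} + 11676\right) = \left(-20535 + 31951\right) \left(\left(100 + 164 \cdot 90\right) + 11676\right) = 11416 \left(\left(100 + 14760\right) + 11676\right) = 11416 \left(14860 + 11676\right) = 11416 \cdot 26536 = 302934976$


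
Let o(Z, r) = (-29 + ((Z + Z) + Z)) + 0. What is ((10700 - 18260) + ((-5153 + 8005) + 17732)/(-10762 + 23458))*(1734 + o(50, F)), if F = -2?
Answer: -22250997685/1587 ≈ -1.4021e+7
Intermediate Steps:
o(Z, r) = -29 + 3*Z (o(Z, r) = (-29 + (2*Z + Z)) + 0 = (-29 + 3*Z) + 0 = -29 + 3*Z)
((10700 - 18260) + ((-5153 + 8005) + 17732)/(-10762 + 23458))*(1734 + o(50, F)) = ((10700 - 18260) + ((-5153 + 8005) + 17732)/(-10762 + 23458))*(1734 + (-29 + 3*50)) = (-7560 + (2852 + 17732)/12696)*(1734 + (-29 + 150)) = (-7560 + 20584*(1/12696))*(1734 + 121) = (-7560 + 2573/1587)*1855 = -11995147/1587*1855 = -22250997685/1587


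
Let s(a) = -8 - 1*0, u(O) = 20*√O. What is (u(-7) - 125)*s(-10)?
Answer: 1000 - 160*I*√7 ≈ 1000.0 - 423.32*I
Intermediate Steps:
s(a) = -8 (s(a) = -8 + 0 = -8)
(u(-7) - 125)*s(-10) = (20*√(-7) - 125)*(-8) = (20*(I*√7) - 125)*(-8) = (20*I*√7 - 125)*(-8) = (-125 + 20*I*√7)*(-8) = 1000 - 160*I*√7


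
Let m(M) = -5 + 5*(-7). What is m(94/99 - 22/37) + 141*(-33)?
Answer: -4693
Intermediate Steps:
m(M) = -40 (m(M) = -5 - 35 = -40)
m(94/99 - 22/37) + 141*(-33) = -40 + 141*(-33) = -40 - 4653 = -4693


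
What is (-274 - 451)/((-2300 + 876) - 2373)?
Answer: 725/3797 ≈ 0.19094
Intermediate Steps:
(-274 - 451)/((-2300 + 876) - 2373) = -725/(-1424 - 2373) = -725/(-3797) = -725*(-1/3797) = 725/3797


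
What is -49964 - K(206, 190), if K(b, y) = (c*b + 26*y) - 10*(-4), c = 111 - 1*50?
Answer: -67510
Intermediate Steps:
c = 61 (c = 111 - 50 = 61)
K(b, y) = 40 + 26*y + 61*b (K(b, y) = (61*b + 26*y) - 10*(-4) = (26*y + 61*b) + 40 = 40 + 26*y + 61*b)
-49964 - K(206, 190) = -49964 - (40 + 26*190 + 61*206) = -49964 - (40 + 4940 + 12566) = -49964 - 1*17546 = -49964 - 17546 = -67510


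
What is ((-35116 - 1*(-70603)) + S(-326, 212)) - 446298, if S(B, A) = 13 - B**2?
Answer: -517074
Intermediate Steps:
((-35116 - 1*(-70603)) + S(-326, 212)) - 446298 = ((-35116 - 1*(-70603)) + (13 - 1*(-326)**2)) - 446298 = ((-35116 + 70603) + (13 - 1*106276)) - 446298 = (35487 + (13 - 106276)) - 446298 = (35487 - 106263) - 446298 = -70776 - 446298 = -517074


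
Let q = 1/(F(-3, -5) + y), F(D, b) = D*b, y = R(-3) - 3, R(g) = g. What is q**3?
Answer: 1/729 ≈ 0.0013717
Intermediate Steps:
y = -6 (y = -3 - 3 = -6)
q = 1/9 (q = 1/(-3*(-5) - 6) = 1/(15 - 6) = 1/9 ≈ 0.11111)
q**3 = (1/9)**3 = 1/729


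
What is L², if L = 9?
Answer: 81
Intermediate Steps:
L² = 9² = 81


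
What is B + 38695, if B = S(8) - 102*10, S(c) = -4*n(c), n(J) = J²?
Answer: 37419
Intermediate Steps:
S(c) = -4*c²
B = -1276 (B = -4*8² - 102*10 = -4*64 - 1020 = -256 - 1020 = -1276)
B + 38695 = -1276 + 38695 = 37419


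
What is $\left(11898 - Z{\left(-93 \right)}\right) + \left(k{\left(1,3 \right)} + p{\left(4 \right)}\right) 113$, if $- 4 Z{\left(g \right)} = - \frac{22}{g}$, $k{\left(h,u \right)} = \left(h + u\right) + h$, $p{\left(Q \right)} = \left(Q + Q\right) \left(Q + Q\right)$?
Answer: $\frac{3663281}{186} \approx 19695.0$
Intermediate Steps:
$p{\left(Q \right)} = 4 Q^{2}$ ($p{\left(Q \right)} = 2 Q 2 Q = 4 Q^{2}$)
$k{\left(h,u \right)} = u + 2 h$
$Z{\left(g \right)} = \frac{11}{2 g}$ ($Z{\left(g \right)} = - \frac{\left(-22\right) \frac{1}{g}}{4} = \frac{11}{2 g}$)
$\left(11898 - Z{\left(-93 \right)}\right) + \left(k{\left(1,3 \right)} + p{\left(4 \right)}\right) 113 = \left(11898 - \frac{11}{2 \left(-93\right)}\right) + \left(\left(3 + 2 \cdot 1\right) + 4 \cdot 4^{2}\right) 113 = \left(11898 - \frac{11}{2} \left(- \frac{1}{93}\right)\right) + \left(\left(3 + 2\right) + 4 \cdot 16\right) 113 = \left(11898 - - \frac{11}{186}\right) + \left(5 + 64\right) 113 = \left(11898 + \frac{11}{186}\right) + 69 \cdot 113 = \frac{2213039}{186} + 7797 = \frac{3663281}{186}$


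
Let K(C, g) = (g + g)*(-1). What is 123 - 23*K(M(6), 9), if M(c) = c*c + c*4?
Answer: 537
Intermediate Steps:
M(c) = c**2 + 4*c
K(C, g) = -2*g (K(C, g) = (2*g)*(-1) = -2*g)
123 - 23*K(M(6), 9) = 123 - (-46)*9 = 123 - 23*(-18) = 123 + 414 = 537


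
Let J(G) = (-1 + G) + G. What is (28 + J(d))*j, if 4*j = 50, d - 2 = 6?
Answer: 1075/2 ≈ 537.50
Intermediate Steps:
d = 8 (d = 2 + 6 = 8)
j = 25/2 (j = (¼)*50 = 25/2 ≈ 12.500)
J(G) = -1 + 2*G
(28 + J(d))*j = (28 + (-1 + 2*8))*(25/2) = (28 + (-1 + 16))*(25/2) = (28 + 15)*(25/2) = 43*(25/2) = 1075/2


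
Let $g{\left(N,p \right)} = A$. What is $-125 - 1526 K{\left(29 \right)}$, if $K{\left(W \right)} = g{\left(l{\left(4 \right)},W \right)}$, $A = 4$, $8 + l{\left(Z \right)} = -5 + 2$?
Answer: $-6229$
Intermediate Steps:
$l{\left(Z \right)} = -11$ ($l{\left(Z \right)} = -8 + \left(-5 + 2\right) = -8 - 3 = -11$)
$g{\left(N,p \right)} = 4$
$K{\left(W \right)} = 4$
$-125 - 1526 K{\left(29 \right)} = -125 - 6104 = -6229$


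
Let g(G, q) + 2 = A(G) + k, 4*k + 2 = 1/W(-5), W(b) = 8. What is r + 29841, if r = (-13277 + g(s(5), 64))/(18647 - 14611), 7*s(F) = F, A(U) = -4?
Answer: 3853599761/129152 ≈ 29838.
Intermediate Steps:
k = -15/32 (k = -½ + (¼)/8 = -½ + (¼)*(⅛) = -½ + 1/32 = -15/32 ≈ -0.46875)
s(F) = F/7
g(G, q) = -207/32 (g(G, q) = -2 + (-4 - 15/32) = -2 - 143/32 = -207/32)
r = -425071/129152 (r = (-13277 - 207/32)/(18647 - 14611) = -425071/32/4036 = -425071/32*1/4036 = -425071/129152 ≈ -3.2912)
r + 29841 = -425071/129152 + 29841 = 3853599761/129152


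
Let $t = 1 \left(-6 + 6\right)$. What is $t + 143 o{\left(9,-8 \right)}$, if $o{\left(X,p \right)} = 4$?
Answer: $572$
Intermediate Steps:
$t = 0$ ($t = 1 \cdot 0 = 0$)
$t + 143 o{\left(9,-8 \right)} = 0 + 143 \cdot 4 = 0 + 572 = 572$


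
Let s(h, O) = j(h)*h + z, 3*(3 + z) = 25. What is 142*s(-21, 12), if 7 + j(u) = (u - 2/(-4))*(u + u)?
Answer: -7637612/3 ≈ -2.5459e+6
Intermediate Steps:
z = 16/3 (z = -3 + (1/3)*25 = -3 + 25/3 = 16/3 ≈ 5.3333)
j(u) = -7 + 2*u*(1/2 + u) (j(u) = -7 + (u - 2/(-4))*(u + u) = -7 + (u - 2*(-1/4))*(2*u) = -7 + (u + 1/2)*(2*u) = -7 + (1/2 + u)*(2*u) = -7 + 2*u*(1/2 + u))
s(h, O) = 16/3 + h*(-7 + h + 2*h**2) (s(h, O) = (-7 + h + 2*h**2)*h + 16/3 = h*(-7 + h + 2*h**2) + 16/3 = 16/3 + h*(-7 + h + 2*h**2))
142*s(-21, 12) = 142*(16/3 - 21*(-7 - 21 + 2*(-21)**2)) = 142*(16/3 - 21*(-7 - 21 + 2*441)) = 142*(16/3 - 21*(-7 - 21 + 882)) = 142*(16/3 - 21*854) = 142*(16/3 - 17934) = 142*(-53786/3) = -7637612/3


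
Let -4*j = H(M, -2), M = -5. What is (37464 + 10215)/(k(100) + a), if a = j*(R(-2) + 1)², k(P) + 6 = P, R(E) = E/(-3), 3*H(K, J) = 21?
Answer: 1716444/3209 ≈ 534.88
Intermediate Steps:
H(K, J) = 7 (H(K, J) = (⅓)*21 = 7)
R(E) = -E/3 (R(E) = E*(-⅓) = -E/3)
k(P) = -6 + P
j = -7/4 (j = -¼*7 = -7/4 ≈ -1.7500)
a = -175/36 (a = -7*(-⅓*(-2) + 1)²/4 = -7*(⅔ + 1)²/4 = -7*(5/3)²/4 = -7/4*25/9 = -175/36 ≈ -4.8611)
(37464 + 10215)/(k(100) + a) = (37464 + 10215)/((-6 + 100) - 175/36) = 47679/(94 - 175/36) = 47679/(3209/36) = 47679*(36/3209) = 1716444/3209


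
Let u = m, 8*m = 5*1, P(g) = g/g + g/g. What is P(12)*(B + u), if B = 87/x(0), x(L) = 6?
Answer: 121/4 ≈ 30.250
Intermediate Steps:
P(g) = 2 (P(g) = 1 + 1 = 2)
m = 5/8 (m = (5*1)/8 = (1/8)*5 = 5/8 ≈ 0.62500)
u = 5/8 ≈ 0.62500
B = 29/2 (B = 87/6 = 87*(1/6) = 29/2 ≈ 14.500)
P(12)*(B + u) = 2*(29/2 + 5/8) = 2*(121/8) = 121/4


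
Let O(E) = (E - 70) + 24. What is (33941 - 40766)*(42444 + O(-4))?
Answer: -289339050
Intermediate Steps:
O(E) = -46 + E (O(E) = (-70 + E) + 24 = -46 + E)
(33941 - 40766)*(42444 + O(-4)) = (33941 - 40766)*(42444 + (-46 - 4)) = -6825*(42444 - 50) = -6825*42394 = -289339050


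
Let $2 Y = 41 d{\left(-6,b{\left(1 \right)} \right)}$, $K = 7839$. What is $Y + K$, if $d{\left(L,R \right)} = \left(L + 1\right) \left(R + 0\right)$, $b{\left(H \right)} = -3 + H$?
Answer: $8044$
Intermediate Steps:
$d{\left(L,R \right)} = R \left(1 + L\right)$ ($d{\left(L,R \right)} = \left(1 + L\right) R = R \left(1 + L\right)$)
$Y = 205$ ($Y = \frac{41 \left(-3 + 1\right) \left(1 - 6\right)}{2} = \frac{41 \left(\left(-2\right) \left(-5\right)\right)}{2} = \frac{41 \cdot 10}{2} = \frac{1}{2} \cdot 410 = 205$)
$Y + K = 205 + 7839 = 8044$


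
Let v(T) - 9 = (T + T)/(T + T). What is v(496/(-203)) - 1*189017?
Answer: -189007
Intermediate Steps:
v(T) = 10 (v(T) = 9 + (T + T)/(T + T) = 9 + (2*T)/((2*T)) = 9 + (2*T)*(1/(2*T)) = 9 + 1 = 10)
v(496/(-203)) - 1*189017 = 10 - 1*189017 = 10 - 189017 = -189007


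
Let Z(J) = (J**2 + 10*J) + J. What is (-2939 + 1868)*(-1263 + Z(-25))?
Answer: 977823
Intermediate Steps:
Z(J) = J**2 + 11*J
(-2939 + 1868)*(-1263 + Z(-25)) = (-2939 + 1868)*(-1263 - 25*(11 - 25)) = -1071*(-1263 - 25*(-14)) = -1071*(-1263 + 350) = -1071*(-913) = 977823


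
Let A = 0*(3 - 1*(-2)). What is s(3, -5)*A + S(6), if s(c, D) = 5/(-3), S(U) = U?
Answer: 6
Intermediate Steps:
s(c, D) = -5/3 (s(c, D) = 5*(-⅓) = -5/3)
A = 0 (A = 0*(3 + 2) = 0*5 = 0)
s(3, -5)*A + S(6) = -5/3*0 + 6 = 0 + 6 = 6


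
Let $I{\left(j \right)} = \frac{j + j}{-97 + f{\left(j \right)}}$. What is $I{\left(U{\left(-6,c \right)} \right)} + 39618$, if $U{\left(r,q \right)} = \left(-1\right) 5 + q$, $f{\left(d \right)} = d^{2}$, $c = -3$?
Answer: $\frac{1307410}{33} \approx 39619.0$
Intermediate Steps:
$U{\left(r,q \right)} = -5 + q$
$I{\left(j \right)} = \frac{2 j}{-97 + j^{2}}$ ($I{\left(j \right)} = \frac{j + j}{-97 + j^{2}} = \frac{2 j}{-97 + j^{2}}$)
$I{\left(U{\left(-6,c \right)} \right)} + 39618 = \frac{2 \left(-5 - 3\right)}{-97 + \left(-5 - 3\right)^{2}} + 39618 = 2 \left(-8\right) \frac{1}{-97 + \left(-8\right)^{2}} + 39618 = 2 \left(-8\right) \frac{1}{-97 + 64} + 39618 = 2 \left(-8\right) \frac{1}{-33} + 39618 = 2 \left(-8\right) \left(- \frac{1}{33}\right) + 39618 = \frac{16}{33} + 39618 = \frac{1307410}{33}$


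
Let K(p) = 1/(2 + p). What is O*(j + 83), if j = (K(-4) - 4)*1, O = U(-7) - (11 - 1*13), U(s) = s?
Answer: -785/2 ≈ -392.50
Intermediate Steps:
O = -5 (O = -7 - (11 - 1*13) = -7 - (11 - 13) = -7 - 1*(-2) = -7 + 2 = -5)
j = -9/2 (j = (1/(2 - 4) - 4)*1 = (1/(-2) - 4)*1 = (-½ - 4)*1 = -9/2*1 = -9/2 ≈ -4.5000)
O*(j + 83) = -5*(-9/2 + 83) = -5*157/2 = -785/2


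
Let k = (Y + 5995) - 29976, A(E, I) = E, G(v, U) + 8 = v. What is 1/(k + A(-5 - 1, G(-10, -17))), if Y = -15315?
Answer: -1/39302 ≈ -2.5444e-5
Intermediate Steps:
G(v, U) = -8 + v
k = -39296 (k = (-15315 + 5995) - 29976 = -9320 - 29976 = -39296)
1/(k + A(-5 - 1, G(-10, -17))) = 1/(-39296 + (-5 - 1)) = 1/(-39296 - 6) = 1/(-39302) = -1/39302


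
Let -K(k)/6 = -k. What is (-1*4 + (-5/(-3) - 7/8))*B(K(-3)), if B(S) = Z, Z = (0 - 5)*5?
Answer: 1925/24 ≈ 80.208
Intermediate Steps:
K(k) = 6*k (K(k) = -(-6)*k = 6*k)
Z = -25 (Z = -5*5 = -25)
B(S) = -25
(-1*4 + (-5/(-3) - 7/8))*B(K(-3)) = (-1*4 + (-5/(-3) - 7/8))*(-25) = (-4 + (-5*(-1/3) - 7*1/8))*(-25) = (-4 + (5/3 - 7/8))*(-25) = (-4 + 19/24)*(-25) = -77/24*(-25) = 1925/24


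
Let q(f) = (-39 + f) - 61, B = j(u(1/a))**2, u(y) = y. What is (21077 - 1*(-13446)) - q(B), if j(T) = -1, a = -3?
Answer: 34622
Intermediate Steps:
B = 1 (B = (-1)**2 = 1)
q(f) = -100 + f
(21077 - 1*(-13446)) - q(B) = (21077 - 1*(-13446)) - (-100 + 1) = (21077 + 13446) - 1*(-99) = 34523 + 99 = 34622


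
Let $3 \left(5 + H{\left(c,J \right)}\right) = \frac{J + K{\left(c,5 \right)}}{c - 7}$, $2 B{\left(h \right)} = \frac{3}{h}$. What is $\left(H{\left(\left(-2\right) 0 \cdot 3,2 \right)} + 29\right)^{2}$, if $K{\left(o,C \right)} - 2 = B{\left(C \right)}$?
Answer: $\frac{24970009}{44100} \approx 566.21$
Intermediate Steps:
$B{\left(h \right)} = \frac{3}{2 h}$ ($B{\left(h \right)} = \frac{3 \frac{1}{h}}{2} = \frac{3}{2 h}$)
$K{\left(o,C \right)} = 2 + \frac{3}{2 C}$
$H{\left(c,J \right)} = -5 + \frac{\frac{23}{10} + J}{3 \left(-7 + c\right)}$ ($H{\left(c,J \right)} = -5 + \frac{\left(J + \left(2 + \frac{3}{2 \cdot 5}\right)\right) \frac{1}{c - 7}}{3} = -5 + \frac{\left(J + \left(2 + \frac{3}{2} \cdot \frac{1}{5}\right)\right) \frac{1}{-7 + c}}{3} = -5 + \frac{\left(J + \left(2 + \frac{3}{10}\right)\right) \frac{1}{-7 + c}}{3} = -5 + \frac{\left(J + \frac{23}{10}\right) \frac{1}{-7 + c}}{3} = -5 + \frac{\left(\frac{23}{10} + J\right) \frac{1}{-7 + c}}{3} = -5 + \frac{\frac{1}{-7 + c} \left(\frac{23}{10} + J\right)}{3} = -5 + \frac{\frac{23}{10} + J}{3 \left(-7 + c\right)}$)
$\left(H{\left(\left(-2\right) 0 \cdot 3,2 \right)} + 29\right)^{2} = \left(\frac{1073 - 150 \left(-2\right) 0 \cdot 3 + 10 \cdot 2}{30 \left(-7 + \left(-2\right) 0 \cdot 3\right)} + 29\right)^{2} = \left(\frac{1073 - 150 \cdot 0 \cdot 3 + 20}{30 \left(-7 + 0 \cdot 3\right)} + 29\right)^{2} = \left(\frac{1073 - 0 + 20}{30 \left(-7 + 0\right)} + 29\right)^{2} = \left(\frac{1073 + 0 + 20}{30 \left(-7\right)} + 29\right)^{2} = \left(\frac{1}{30} \left(- \frac{1}{7}\right) 1093 + 29\right)^{2} = \left(- \frac{1093}{210} + 29\right)^{2} = \left(\frac{4997}{210}\right)^{2} = \frac{24970009}{44100}$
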